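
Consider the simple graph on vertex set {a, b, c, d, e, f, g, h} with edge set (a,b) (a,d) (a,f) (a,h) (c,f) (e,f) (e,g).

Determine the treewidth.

1

A width-1 tree decomposition is:
Bags: B1 = {a, f}  B2 = {c, f}  B3 = {e, f}  B4 = {a, b}  B5 = {a, h}  B6 = {e, g}  B7 = {a, d}
Tree: B1–B2, B1–B3, B1–B4, B4–B5, B3–B6, B5–B7
Every bag has size at most 2, so the width is 2 − 1 = 1 and tw(G) ≤ 1. G has an edge, so its treewidth is at least 1. Hence tw(G) = 1 exactly.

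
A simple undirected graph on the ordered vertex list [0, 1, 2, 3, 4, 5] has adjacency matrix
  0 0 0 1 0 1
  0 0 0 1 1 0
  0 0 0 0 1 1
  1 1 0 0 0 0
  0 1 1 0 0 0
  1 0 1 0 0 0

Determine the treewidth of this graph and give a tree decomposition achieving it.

Each bag holds 3 vertices, so the decomposition has width 2, which upper-bounds the treewidth. Since 5–0–3–1–4–2–5 is a cycle in G, G is not acyclic. Forests are exactly the graphs of treewidth ≤ 1, so tw(G) ≥ 2. The upper and lower bounds meet at 2, so that is the treewidth.

Treewidth 2.
One optimal decomposition is:
Bags: B1 = {0, 3, 5}  B2 = {1, 3, 5}  B3 = {1, 4, 5}  B4 = {2, 4, 5}
Tree: B1–B2, B2–B3, B3–B4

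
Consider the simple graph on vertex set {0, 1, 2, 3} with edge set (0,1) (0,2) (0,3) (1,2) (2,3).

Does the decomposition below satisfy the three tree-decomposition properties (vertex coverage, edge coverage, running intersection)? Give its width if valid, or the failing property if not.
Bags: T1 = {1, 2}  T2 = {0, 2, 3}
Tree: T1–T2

No — edge (0,1) lies in no bag.

A tree decomposition must satisfy three properties: every vertex lies in some bag; for every edge, both endpoints lie together in some bag; and for every vertex, the bags containing it form a connected subtree. Here edge (0,1) lies in no bag, so the decomposition is invalid.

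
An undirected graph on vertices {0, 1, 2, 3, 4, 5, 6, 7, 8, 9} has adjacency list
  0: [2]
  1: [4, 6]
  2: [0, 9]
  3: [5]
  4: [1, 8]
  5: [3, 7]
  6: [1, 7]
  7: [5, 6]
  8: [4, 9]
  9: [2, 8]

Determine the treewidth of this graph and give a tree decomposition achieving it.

Every bag has size at most 2, so the width is 2 − 1 = 1 and tw(G) ≤ 1. G has an edge, so its treewidth is at least 1. Therefore the treewidth is 1.

Treewidth 1.
One optimal decomposition is:
Bags: B1 = {0, 2}  B2 = {2, 9}  B3 = {8, 9}  B4 = {4, 8}  B5 = {1, 4}  B6 = {1, 6}  B7 = {6, 7}  B8 = {5, 7}  B9 = {3, 5}
Tree: B1–B2, B2–B3, B3–B4, B4–B5, B5–B6, B6–B7, B7–B8, B8–B9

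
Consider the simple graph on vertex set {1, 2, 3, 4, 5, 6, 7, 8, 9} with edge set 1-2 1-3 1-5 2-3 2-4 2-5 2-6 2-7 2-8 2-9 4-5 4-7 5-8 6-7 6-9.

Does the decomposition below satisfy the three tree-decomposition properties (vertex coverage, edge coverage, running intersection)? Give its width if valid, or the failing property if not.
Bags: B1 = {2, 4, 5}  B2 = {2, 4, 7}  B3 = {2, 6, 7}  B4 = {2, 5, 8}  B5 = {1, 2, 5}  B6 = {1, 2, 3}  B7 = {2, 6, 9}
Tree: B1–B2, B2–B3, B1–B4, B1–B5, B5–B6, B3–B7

Vertex coverage: the bags together contain {1, 2, 3, 4, 5, 6, 7, 8, 9}, the full vertex set. Edge coverage: each edge of G has both endpoints in at least one bag. Running intersection: for every vertex, the bags containing it form a connected subtree. All three properties hold, so this is a valid tree decomposition of width max|bag| − 1 = 2, and hence tw(G) ≤ 2.

Yes; width 2.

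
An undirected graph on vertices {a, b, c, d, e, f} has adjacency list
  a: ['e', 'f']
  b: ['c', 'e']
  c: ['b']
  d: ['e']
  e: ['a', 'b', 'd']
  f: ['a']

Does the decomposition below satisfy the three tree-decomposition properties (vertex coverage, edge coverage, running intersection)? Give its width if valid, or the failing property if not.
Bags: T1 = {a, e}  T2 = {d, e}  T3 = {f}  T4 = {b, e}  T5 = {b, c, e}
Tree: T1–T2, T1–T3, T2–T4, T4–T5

No — edge (a,f) lies in no bag.

A tree decomposition must satisfy three properties: every vertex lies in some bag; for every edge, both endpoints lie together in some bag; and for every vertex, the bags containing it form a connected subtree. Here edge (a,f) lies in no bag, so the decomposition is invalid.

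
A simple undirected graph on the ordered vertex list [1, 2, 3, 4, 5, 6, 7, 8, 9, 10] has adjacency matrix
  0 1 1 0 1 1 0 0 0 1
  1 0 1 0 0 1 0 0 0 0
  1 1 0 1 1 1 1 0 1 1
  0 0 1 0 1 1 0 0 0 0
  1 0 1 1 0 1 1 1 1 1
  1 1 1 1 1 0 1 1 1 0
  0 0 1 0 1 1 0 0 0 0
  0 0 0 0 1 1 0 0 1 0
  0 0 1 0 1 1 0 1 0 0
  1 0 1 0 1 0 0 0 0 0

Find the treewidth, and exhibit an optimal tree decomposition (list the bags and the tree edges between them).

Each bag holds 4 vertices, so the decomposition has width 3, which upper-bounds the treewidth. For the lower bound, the 4 vertices {5, 6, 8, 9} are pairwise adjacent, and any tree decomposition puts a clique entirely inside one bag — forcing width ≥ 3. Therefore the treewidth is 3.

Treewidth 3.
One such decomposition:
Bags: B1 = {3, 5, 6, 9}  B2 = {1, 3, 5, 6}  B3 = {3, 4, 5, 6}  B4 = {5, 6, 8, 9}  B5 = {1, 2, 3, 6}  B6 = {1, 3, 5, 10}  B7 = {3, 5, 6, 7}
Tree: B1–B2, B1–B3, B1–B4, B2–B5, B2–B6, B3–B7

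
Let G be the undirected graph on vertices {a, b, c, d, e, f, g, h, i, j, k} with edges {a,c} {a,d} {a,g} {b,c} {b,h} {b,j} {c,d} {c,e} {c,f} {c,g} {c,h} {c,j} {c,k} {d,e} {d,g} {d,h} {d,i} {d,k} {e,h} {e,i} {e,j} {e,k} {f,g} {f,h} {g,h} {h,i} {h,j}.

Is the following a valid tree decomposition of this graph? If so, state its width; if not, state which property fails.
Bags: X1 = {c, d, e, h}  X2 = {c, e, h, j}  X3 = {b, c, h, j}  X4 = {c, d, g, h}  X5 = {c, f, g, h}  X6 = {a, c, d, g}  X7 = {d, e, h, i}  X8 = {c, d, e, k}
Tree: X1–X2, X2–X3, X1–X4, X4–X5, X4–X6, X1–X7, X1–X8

Checking the three conditions: (i) the bags cover all of {a, b, c, d, e, f, g, h, i, j, k}; (ii) for each edge, some bag contains both endpoints; (iii) the bags containing any fixed vertex form a subtree. All hold, so the decomposition is valid with width 4 − 1 = 3.

Yes; width 3.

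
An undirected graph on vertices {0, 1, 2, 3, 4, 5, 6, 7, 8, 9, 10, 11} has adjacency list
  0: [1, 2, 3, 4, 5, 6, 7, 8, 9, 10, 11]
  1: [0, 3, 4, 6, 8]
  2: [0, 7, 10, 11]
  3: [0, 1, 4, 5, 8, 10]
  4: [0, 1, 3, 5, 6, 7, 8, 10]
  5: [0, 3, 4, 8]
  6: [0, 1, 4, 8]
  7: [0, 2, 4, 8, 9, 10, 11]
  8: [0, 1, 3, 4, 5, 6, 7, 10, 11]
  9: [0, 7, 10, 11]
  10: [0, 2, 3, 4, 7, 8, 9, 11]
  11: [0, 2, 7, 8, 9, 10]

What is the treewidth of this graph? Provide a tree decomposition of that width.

Every bag has size at most 5, so the width is 5 − 1 = 4 and tw(G) ≤ 4. Conversely, {0, 7, 8, 10, 11} is a clique of size 5, and the vertices of any clique must share a bag in every tree decomposition; so some bag has ≥ 5 vertices and tw(G) ≥ 4. Combining the bounds, tw(G) = 4.

Treewidth 4.
Bags: B1 = {0, 3, 4, 8, 10}  B2 = {0, 4, 7, 8, 10}  B3 = {0, 7, 8, 10, 11}  B4 = {0, 7, 9, 10, 11}  B5 = {0, 1, 3, 4, 8}  B6 = {0, 3, 4, 5, 8}  B7 = {0, 2, 7, 10, 11}  B8 = {0, 1, 4, 6, 8}
Tree: B1–B2, B2–B3, B3–B4, B1–B5, B5–B6, B4–B7, B5–B8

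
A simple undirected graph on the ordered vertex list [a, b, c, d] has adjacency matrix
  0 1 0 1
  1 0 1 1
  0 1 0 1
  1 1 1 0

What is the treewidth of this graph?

A width-2 tree decomposition is:
Bags: B1 = {a, b, d}  B2 = {b, c, d}
Tree: B1–B2
Every bag has size at most 3, so the width is 3 − 1 = 2 and tw(G) ≤ 2. Conversely, {b, c, d} is a clique of size 3, and the vertices of any clique must share a bag in every tree decomposition; so some bag has ≥ 3 vertices and tw(G) ≥ 2. Therefore the treewidth is 2.

2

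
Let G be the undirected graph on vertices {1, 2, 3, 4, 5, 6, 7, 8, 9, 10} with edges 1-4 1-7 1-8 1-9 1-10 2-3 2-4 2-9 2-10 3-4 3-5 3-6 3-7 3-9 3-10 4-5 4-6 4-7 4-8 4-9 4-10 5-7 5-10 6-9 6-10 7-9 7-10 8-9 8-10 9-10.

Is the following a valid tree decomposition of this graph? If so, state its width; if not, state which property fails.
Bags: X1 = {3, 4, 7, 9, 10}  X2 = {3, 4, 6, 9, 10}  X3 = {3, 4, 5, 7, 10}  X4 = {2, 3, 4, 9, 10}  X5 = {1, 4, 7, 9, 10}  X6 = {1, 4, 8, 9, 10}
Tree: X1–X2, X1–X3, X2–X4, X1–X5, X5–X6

Vertex coverage: the bags together contain {1, 2, 3, 4, 5, 6, 7, 8, 9, 10}, the full vertex set. Edge coverage: each edge of G has both endpoints in at least one bag. Running intersection: for every vertex, the bags containing it form a connected subtree. All three properties hold, so this is a valid tree decomposition of width max|bag| − 1 = 4, and hence tw(G) ≤ 4.

Yes; width 4.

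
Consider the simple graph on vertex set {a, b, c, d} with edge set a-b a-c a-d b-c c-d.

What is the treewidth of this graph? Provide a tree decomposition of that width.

Treewidth 2.
One optimal decomposition is:
Bags: B1 = {a, c, d}  B2 = {a, b, c}
Tree: B1–B2

Each bag holds 3 vertices, so the decomposition has width 2, which upper-bounds the treewidth. On the other hand G contains the 3-clique {a, c, d}. A clique must lie in a single bag of any decomposition, so no decomposition can have width below 2. Therefore the treewidth is 2.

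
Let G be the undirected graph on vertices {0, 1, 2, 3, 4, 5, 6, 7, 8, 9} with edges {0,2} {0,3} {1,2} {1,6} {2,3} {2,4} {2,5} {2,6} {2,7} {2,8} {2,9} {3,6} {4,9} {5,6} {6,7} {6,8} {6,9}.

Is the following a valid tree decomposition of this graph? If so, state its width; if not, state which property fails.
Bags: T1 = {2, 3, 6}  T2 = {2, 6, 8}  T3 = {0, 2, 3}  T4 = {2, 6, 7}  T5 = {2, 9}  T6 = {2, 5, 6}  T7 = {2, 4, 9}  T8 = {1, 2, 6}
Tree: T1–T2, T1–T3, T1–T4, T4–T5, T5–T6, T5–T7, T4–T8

No — edge (6,9) lies in no bag.

A tree decomposition must satisfy three properties: every vertex lies in some bag; for every edge, both endpoints lie together in some bag; and for every vertex, the bags containing it form a connected subtree. Here edge (6,9) lies in no bag, so the decomposition is invalid.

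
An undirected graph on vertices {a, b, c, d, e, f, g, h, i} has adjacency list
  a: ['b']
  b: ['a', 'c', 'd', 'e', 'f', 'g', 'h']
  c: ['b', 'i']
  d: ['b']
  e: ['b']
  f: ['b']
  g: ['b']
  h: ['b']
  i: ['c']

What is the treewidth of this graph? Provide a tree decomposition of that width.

Every bag has size at most 2, so the width is 2 − 1 = 1 and tw(G) ≤ 1. G has an edge, so its treewidth is at least 1. The upper and lower bounds meet at 1, so that is the treewidth.

Treewidth 1.
One optimal decomposition is:
Bags: B1 = {b, d}  B2 = {b, f}  B3 = {b, g}  B4 = {b, e}  B5 = {b, c}  B6 = {b, h}  B7 = {c, i}  B8 = {a, b}
Tree: B1–B2, B1–B3, B2–B4, B3–B5, B1–B6, B5–B7, B3–B8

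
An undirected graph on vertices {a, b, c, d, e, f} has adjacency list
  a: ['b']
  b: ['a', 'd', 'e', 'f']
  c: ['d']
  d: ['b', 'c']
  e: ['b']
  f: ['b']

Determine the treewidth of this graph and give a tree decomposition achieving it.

Treewidth 1.
One such decomposition:
Bags: B1 = {b, e}  B2 = {b, f}  B3 = {b, d}  B4 = {a, b}  B5 = {c, d}
Tree: B1–B2, B2–B3, B3–B4, B3–B5

Every bag has size at most 2, so the width is 2 − 1 = 1 and tw(G) ≤ 1. G has an edge, so its treewidth is at least 1. The upper and lower bounds meet at 1, so that is the treewidth.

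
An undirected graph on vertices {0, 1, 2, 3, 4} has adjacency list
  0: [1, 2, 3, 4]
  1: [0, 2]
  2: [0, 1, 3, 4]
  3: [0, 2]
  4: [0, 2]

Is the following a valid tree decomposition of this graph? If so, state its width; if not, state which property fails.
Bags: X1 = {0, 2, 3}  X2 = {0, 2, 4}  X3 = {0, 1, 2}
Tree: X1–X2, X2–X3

Vertex coverage: the bags together contain {0, 1, 2, 3, 4}, the full vertex set. Edge coverage: each edge of G has both endpoints in at least one bag. Running intersection: for every vertex, the bags containing it form a connected subtree. All three properties hold, so this is a valid tree decomposition of width max|bag| − 1 = 2, and hence tw(G) ≤ 2.

Yes; width 2.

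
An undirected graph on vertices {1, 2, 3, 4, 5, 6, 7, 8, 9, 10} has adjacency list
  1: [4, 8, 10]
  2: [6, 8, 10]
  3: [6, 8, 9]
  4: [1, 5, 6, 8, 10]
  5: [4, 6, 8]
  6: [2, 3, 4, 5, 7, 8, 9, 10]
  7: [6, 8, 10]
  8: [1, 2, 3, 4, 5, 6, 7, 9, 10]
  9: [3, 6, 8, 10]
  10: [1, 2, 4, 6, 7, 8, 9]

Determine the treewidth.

A width-3 tree decomposition is:
Bags: B1 = {6, 8, 9, 10}  B2 = {6, 7, 8, 10}  B3 = {3, 6, 8, 9}  B4 = {4, 6, 8, 10}  B5 = {1, 4, 8, 10}  B6 = {4, 5, 6, 8}  B7 = {2, 6, 8, 10}
Tree: B1–B2, B1–B3, B2–B4, B4–B5, B4–B6, B2–B7
The largest bag has 4 vertices, giving width 3; this decomposition certifies tw(G) ≤ 3. Conversely, {1, 4, 8, 10} is a clique of size 4, and the vertices of any clique must share a bag in every tree decomposition; so some bag has ≥ 4 vertices and tw(G) ≥ 3. Hence tw(G) = 3 exactly.

3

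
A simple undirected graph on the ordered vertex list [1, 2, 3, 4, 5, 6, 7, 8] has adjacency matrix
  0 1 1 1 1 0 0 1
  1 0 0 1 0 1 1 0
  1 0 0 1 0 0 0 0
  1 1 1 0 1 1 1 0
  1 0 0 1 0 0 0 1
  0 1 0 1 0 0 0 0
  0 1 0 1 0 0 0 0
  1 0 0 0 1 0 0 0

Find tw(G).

A width-2 tree decomposition is:
Bags: B1 = {1, 4, 5}  B2 = {1, 2, 4}  B3 = {2, 4, 7}  B4 = {1, 5, 8}  B5 = {2, 4, 6}  B6 = {1, 3, 4}
Tree: B1–B2, B2–B3, B1–B4, B3–B5, B1–B6
Every bag has size at most 3, so the width is 3 − 1 = 2 and tw(G) ≤ 2. For the lower bound, the 3 vertices {1, 5, 8} are pairwise adjacent, and any tree decomposition puts a clique entirely inside one bag — forcing width ≥ 2. Therefore the treewidth is 2.

2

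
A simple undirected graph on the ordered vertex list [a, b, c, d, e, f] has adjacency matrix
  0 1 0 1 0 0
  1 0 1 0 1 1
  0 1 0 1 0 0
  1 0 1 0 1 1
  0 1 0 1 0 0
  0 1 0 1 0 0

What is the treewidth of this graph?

A width-2 tree decomposition is:
Bags: B1 = {b, d, f}  B2 = {a, b, d}  B3 = {b, c, d}  B4 = {b, d, e}
Tree: B1–B2, B2–B3, B3–B4
Every bag has size at most 3, so the width is 3 − 1 = 2 and tw(G) ≤ 2. The edges f–d–a–b–f form a cycle, so G is not a tree and its treewidth is at least 2. Combining the bounds, tw(G) = 2.

2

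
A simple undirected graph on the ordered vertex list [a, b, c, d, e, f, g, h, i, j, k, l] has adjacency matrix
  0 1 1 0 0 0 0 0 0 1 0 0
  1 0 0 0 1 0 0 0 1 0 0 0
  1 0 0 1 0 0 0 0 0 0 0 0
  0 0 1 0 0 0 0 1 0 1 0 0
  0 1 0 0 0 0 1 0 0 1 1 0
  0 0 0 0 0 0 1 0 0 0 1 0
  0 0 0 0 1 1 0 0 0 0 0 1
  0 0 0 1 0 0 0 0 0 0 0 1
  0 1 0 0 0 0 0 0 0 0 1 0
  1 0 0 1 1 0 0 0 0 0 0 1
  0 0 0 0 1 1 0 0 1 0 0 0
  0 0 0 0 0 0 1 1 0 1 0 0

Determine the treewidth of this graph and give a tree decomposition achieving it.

The largest bag has 4 vertices, giving width 3; this decomposition certifies tw(G) ≤ 3. For the lower bound: the 4 vertex sets {f,i,k}, {g}, {e}, {a,b,j,l} are disjoint, each induces a connected subgraph, and every pair is joined by at least one edge of G. Contracting each set to a single vertex therefore yields K_{4} as a minor, and since treewidth is minor-monotone, tw(G) ≥ tw(K_{4}) = 3. Combining the bounds, tw(G) = 3.

Treewidth 3.
One optimal decomposition is:
Bags: B1 = {f, g, i, k}  B2 = {e, g, i, k}  B3 = {b, e, g, i}  B4 = {b, e, g, l}  B5 = {b, e, j, l}  B6 = {a, b, j, l}  B7 = {a, h, j, l}  B8 = {a, d, h, j}  B9 = {a, c, d, h}
Tree: B1–B2, B2–B3, B3–B4, B4–B5, B5–B6, B6–B7, B7–B8, B8–B9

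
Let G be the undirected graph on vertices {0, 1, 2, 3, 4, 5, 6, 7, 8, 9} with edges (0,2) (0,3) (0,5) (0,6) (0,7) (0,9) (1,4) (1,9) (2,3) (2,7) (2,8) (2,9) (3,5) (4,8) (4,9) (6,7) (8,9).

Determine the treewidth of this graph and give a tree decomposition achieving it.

Treewidth 2.
One such decomposition:
Bags: B1 = {0, 2, 3}  B2 = {0, 2, 9}  B3 = {2, 8, 9}  B4 = {0, 3, 5}  B5 = {4, 8, 9}  B6 = {0, 2, 7}  B7 = {1, 4, 9}  B8 = {0, 6, 7}
Tree: B1–B2, B2–B3, B1–B4, B3–B5, B2–B6, B5–B7, B6–B8

The largest bag has 3 vertices, giving width 2; this decomposition certifies tw(G) ≤ 2. Conversely, {0, 2, 9} is a clique of size 3, and the vertices of any clique must share a bag in every tree decomposition; so some bag has ≥ 3 vertices and tw(G) ≥ 2. Hence tw(G) = 2 exactly.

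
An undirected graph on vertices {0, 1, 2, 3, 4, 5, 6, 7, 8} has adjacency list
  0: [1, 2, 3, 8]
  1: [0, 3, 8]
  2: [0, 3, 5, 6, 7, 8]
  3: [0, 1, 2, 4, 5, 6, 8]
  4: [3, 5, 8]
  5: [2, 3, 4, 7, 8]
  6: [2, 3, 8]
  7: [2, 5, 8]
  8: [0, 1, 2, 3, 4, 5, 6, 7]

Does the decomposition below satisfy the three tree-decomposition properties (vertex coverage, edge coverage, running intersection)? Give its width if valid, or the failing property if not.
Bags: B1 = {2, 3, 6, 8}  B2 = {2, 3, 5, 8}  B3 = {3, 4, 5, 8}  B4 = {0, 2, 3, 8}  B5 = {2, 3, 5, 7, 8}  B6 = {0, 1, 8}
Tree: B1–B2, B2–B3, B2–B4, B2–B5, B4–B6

No — edge (3,1) lies in no bag.

A tree decomposition must satisfy three properties: every vertex lies in some bag; for every edge, both endpoints lie together in some bag; and for every vertex, the bags containing it form a connected subtree. Here edge (3,1) lies in no bag, so the decomposition is invalid.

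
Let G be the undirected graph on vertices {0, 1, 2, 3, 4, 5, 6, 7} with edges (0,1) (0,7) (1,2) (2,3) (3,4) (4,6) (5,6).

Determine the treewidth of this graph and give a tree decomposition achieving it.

Each bag holds 2 vertices, so the decomposition has width 1, which upper-bounds the treewidth. Since G has at least one edge (e.g. 7–0), it is not an edgeless graph, so tw(G) ≥ 1. Hence tw(G) = 1 exactly.

Treewidth 1.
One such decomposition:
Bags: B1 = {0, 7}  B2 = {0, 1}  B3 = {1, 2}  B4 = {2, 3}  B5 = {3, 4}  B6 = {4, 6}  B7 = {5, 6}
Tree: B1–B2, B2–B3, B3–B4, B4–B5, B5–B6, B6–B7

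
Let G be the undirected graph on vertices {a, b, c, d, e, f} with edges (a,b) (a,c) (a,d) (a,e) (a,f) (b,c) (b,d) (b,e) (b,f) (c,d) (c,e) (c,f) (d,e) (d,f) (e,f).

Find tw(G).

5

A width-5 tree decomposition is:
Bags: B1 = {a, b, c, d, e, f}
Tree: (single bag)
A single bag containing all 6 vertices is trivially a valid decomposition of width 5. Conversely, {a, b, c, d, e, f} is a clique of size 6, and the vertices of any clique must share a bag in every tree decomposition; so some bag has ≥ 6 vertices and tw(G) ≥ 5. Combining the bounds, tw(G) = 5.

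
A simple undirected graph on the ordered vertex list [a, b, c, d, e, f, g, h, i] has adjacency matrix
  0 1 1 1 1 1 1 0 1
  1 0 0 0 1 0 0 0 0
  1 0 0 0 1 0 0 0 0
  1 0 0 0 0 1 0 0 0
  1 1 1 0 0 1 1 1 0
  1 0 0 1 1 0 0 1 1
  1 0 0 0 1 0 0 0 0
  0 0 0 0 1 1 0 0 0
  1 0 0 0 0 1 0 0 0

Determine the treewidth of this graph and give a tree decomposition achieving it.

Treewidth 2.
Bags: B1 = {a, e, f}  B2 = {a, b, e}  B3 = {a, f, i}  B4 = {a, d, f}  B5 = {e, f, h}  B6 = {a, c, e}  B7 = {a, e, g}
Tree: B1–B2, B1–B3, B1–B4, B1–B5, B1–B6, B2–B7

The largest bag has 3 vertices, giving width 2; this decomposition certifies tw(G) ≤ 2. Conversely, {e, f, h} is a clique of size 3, and the vertices of any clique must share a bag in every tree decomposition; so some bag has ≥ 3 vertices and tw(G) ≥ 2. Combining the bounds, tw(G) = 2.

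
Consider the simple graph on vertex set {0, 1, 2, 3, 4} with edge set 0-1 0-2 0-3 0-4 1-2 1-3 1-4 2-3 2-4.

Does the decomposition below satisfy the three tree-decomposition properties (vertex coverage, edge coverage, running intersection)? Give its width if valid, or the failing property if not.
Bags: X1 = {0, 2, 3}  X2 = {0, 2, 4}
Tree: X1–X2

A tree decomposition must satisfy three properties: every vertex lies in some bag; for every edge, both endpoints lie together in some bag; and for every vertex, the bags containing it form a connected subtree. Here vertex 1 appears in no bag, so the decomposition is invalid.

No — vertex 1 appears in no bag.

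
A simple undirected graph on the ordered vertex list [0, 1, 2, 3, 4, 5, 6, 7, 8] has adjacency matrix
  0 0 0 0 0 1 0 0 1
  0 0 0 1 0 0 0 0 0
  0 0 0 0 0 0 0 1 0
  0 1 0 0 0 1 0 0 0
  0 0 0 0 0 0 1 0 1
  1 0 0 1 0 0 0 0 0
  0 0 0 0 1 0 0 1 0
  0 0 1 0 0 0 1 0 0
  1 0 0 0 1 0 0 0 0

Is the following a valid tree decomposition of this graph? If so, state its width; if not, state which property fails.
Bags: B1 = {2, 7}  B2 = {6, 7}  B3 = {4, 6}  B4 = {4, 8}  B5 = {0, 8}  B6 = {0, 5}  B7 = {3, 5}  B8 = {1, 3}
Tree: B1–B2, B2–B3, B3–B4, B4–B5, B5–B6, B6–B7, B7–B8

Vertex coverage: the bags together contain {0, 1, 2, 3, 4, 5, 6, 7, 8}, the full vertex set. Edge coverage: each edge of G has both endpoints in at least one bag. Running intersection: for every vertex, the bags containing it form a connected subtree. All three properties hold, so this is a valid tree decomposition of width max|bag| − 1 = 1, and hence tw(G) ≤ 1.

Yes; width 1.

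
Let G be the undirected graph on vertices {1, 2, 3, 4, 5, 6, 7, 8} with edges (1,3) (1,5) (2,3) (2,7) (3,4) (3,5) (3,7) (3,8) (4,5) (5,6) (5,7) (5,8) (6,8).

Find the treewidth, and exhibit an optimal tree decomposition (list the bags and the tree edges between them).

Treewidth 2.
One such decomposition:
Bags: B1 = {3, 4, 5}  B2 = {3, 5, 7}  B3 = {1, 3, 5}  B4 = {2, 3, 7}  B5 = {3, 5, 8}  B6 = {5, 6, 8}
Tree: B1–B2, B1–B3, B2–B4, B1–B5, B5–B6

The largest bag has 3 vertices, giving width 2; this decomposition certifies tw(G) ≤ 2. For the lower bound, the 3 vertices {2, 3, 7} are pairwise adjacent, and any tree decomposition puts a clique entirely inside one bag — forcing width ≥ 2. Hence tw(G) = 2 exactly.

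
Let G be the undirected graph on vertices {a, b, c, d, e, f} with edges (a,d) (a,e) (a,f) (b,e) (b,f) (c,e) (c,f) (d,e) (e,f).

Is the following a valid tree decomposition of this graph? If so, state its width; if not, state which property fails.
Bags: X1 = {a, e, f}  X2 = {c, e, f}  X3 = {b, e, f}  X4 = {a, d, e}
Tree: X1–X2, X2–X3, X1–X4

Yes; width 2.

Checking the three conditions: (i) the bags cover all of {a, b, c, d, e, f}; (ii) for each edge, some bag contains both endpoints; (iii) the bags containing any fixed vertex form a subtree. All hold, so the decomposition is valid with width 3 − 1 = 2.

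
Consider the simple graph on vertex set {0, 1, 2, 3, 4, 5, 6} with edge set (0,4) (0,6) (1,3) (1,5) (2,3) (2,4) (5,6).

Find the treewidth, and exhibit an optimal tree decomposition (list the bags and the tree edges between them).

Every bag has size at most 3, so the width is 3 − 1 = 2 and tw(G) ≤ 2. Since 3–2–4–0–6–5–1–3 is a cycle in G, G is not acyclic. Forests are exactly the graphs of treewidth ≤ 1, so tw(G) ≥ 2. Combining the bounds, tw(G) = 2.

Treewidth 2.
Bags: B1 = {2, 3, 4}  B2 = {0, 3, 4}  B3 = {0, 3, 6}  B4 = {3, 5, 6}  B5 = {1, 3, 5}
Tree: B1–B2, B2–B3, B3–B4, B4–B5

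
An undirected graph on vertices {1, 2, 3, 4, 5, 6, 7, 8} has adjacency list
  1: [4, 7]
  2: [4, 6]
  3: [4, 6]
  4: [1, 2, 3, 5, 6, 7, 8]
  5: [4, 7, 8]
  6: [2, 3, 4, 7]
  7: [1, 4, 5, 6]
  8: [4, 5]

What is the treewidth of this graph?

2

A width-2 tree decomposition is:
Bags: B1 = {4, 6, 7}  B2 = {4, 5, 7}  B3 = {3, 4, 6}  B4 = {1, 4, 7}  B5 = {2, 4, 6}  B6 = {4, 5, 8}
Tree: B1–B2, B1–B3, B2–B4, B1–B5, B2–B6
The largest bag has 3 vertices, giving width 2; this decomposition certifies tw(G) ≤ 2. Conversely, {4, 5, 8} is a clique of size 3, and the vertices of any clique must share a bag in every tree decomposition; so some bag has ≥ 3 vertices and tw(G) ≥ 2. Combining the bounds, tw(G) = 2.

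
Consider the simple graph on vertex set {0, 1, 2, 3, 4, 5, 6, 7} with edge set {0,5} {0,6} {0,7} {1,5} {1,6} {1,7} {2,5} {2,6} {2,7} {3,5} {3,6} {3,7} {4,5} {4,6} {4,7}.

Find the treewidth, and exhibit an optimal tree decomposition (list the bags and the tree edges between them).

Every bag has size at most 4, so the width is 4 − 1 = 3 and tw(G) ≤ 3. For the lower bound: the 4 vertex sets {3,6}, {4,7}, {5}, {1} are disjoint, each induces a connected subgraph, and every pair is joined by at least one edge of G. Contracting each set to a single vertex therefore yields K_{4} as a minor, and since treewidth is minor-monotone, tw(G) ≥ tw(K_{4}) = 3. The upper and lower bounds meet at 3, so that is the treewidth.

Treewidth 3.
One such decomposition:
Bags: B1 = {3, 5, 6, 7}  B2 = {4, 5, 6, 7}  B3 = {1, 5, 6, 7}  B4 = {0, 5, 6, 7}  B5 = {2, 5, 6, 7}
Tree: B1–B2, B2–B3, B3–B4, B4–B5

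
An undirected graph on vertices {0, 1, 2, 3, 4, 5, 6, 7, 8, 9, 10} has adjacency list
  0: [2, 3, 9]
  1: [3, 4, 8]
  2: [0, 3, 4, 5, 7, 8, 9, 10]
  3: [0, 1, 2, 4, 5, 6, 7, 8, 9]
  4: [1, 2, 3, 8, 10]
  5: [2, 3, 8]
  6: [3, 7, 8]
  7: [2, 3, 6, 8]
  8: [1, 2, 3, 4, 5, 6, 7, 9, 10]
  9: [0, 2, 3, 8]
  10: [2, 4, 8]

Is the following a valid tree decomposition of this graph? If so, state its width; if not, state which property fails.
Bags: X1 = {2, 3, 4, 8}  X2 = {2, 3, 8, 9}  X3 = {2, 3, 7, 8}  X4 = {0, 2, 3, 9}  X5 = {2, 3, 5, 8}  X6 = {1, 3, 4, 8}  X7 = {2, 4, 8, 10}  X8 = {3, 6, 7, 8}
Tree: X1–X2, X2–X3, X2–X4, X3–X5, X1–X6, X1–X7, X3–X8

Checking the three conditions: (i) the bags cover all of {0, 1, 2, 3, 4, 5, 6, 7, 8, 9, 10}; (ii) for each edge, some bag contains both endpoints; (iii) the bags containing any fixed vertex form a subtree. All hold, so the decomposition is valid with width 4 − 1 = 3.

Yes; width 3.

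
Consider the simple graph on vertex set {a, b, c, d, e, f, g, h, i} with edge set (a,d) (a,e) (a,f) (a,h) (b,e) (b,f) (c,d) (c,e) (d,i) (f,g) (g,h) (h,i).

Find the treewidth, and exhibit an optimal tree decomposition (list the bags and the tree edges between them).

The largest bag has 4 vertices, giving width 3; this decomposition certifies tw(G) ≤ 3. For the lower bound: the 4 vertex sets {c,d,i}, {h}, {a}, {b,e,f,g} are disjoint, each induces a connected subgraph, and every pair is joined by at least one edge of G. Contracting each set to a single vertex therefore yields K_{4} as a minor, and since treewidth is minor-monotone, tw(G) ≥ tw(K_{4}) = 3. Combining the bounds, tw(G) = 3.

Treewidth 3.
One such decomposition:
Bags: B1 = {c, d, h, i}  B2 = {a, c, d, h}  B3 = {a, c, e, h}  B4 = {a, e, g, h}  B5 = {a, e, f, g}  B6 = {b, e, f, g}
Tree: B1–B2, B2–B3, B3–B4, B4–B5, B5–B6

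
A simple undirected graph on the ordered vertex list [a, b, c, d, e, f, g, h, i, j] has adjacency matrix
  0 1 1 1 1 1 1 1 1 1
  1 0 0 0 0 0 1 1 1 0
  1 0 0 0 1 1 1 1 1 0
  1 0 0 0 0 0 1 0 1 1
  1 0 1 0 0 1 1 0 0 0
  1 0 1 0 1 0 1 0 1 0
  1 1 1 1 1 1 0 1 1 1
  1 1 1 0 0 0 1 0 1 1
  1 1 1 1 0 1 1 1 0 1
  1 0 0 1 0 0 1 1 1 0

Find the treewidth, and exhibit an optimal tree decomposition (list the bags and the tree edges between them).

Each bag holds 5 vertices, so the decomposition has width 4, which upper-bounds the treewidth. Conversely, {a, c, e, f, g} is a clique of size 5, and the vertices of any clique must share a bag in every tree decomposition; so some bag has ≥ 5 vertices and tw(G) ≥ 4. Combining the bounds, tw(G) = 4.

Treewidth 4.
One such decomposition:
Bags: B1 = {a, c, f, g, i}  B2 = {a, c, g, h, i}  B3 = {a, c, e, f, g}  B4 = {a, b, g, h, i}  B5 = {a, g, h, i, j}  B6 = {a, d, g, i, j}
Tree: B1–B2, B1–B3, B2–B4, B4–B5, B5–B6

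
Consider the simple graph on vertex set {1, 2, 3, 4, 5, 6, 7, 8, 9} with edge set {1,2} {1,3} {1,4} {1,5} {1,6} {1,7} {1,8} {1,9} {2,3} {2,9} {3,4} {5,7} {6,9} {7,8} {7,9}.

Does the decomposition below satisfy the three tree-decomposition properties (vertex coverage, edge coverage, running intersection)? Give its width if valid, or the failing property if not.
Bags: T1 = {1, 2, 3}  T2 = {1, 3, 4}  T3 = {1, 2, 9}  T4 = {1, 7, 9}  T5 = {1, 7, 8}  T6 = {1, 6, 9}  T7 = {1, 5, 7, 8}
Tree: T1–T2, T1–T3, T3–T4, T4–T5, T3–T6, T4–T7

No — bags containing vertex 8 are not connected in the tree.

A tree decomposition must satisfy three properties: every vertex lies in some bag; for every edge, both endpoints lie together in some bag; and for every vertex, the bags containing it form a connected subtree. Here bags containing vertex 8 are not connected in the tree, so the decomposition is invalid.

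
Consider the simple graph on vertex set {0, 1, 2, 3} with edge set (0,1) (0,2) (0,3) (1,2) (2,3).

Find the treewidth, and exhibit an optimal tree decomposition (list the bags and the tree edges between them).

Every bag has size at most 3, so the width is 3 − 1 = 2 and tw(G) ≤ 2. On the other hand G contains the 3-clique {0, 1, 2}. A clique must lie in a single bag of any decomposition, so no decomposition can have width below 2. Therefore the treewidth is 2.

Treewidth 2.
One optimal decomposition is:
Bags: B1 = {0, 2, 3}  B2 = {0, 1, 2}
Tree: B1–B2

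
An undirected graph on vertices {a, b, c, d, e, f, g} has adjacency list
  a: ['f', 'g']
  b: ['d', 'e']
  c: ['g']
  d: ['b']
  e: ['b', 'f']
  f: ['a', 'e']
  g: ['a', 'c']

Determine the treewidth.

A width-1 tree decomposition is:
Bags: B1 = {b, d}  B2 = {b, e}  B3 = {e, f}  B4 = {a, f}  B5 = {a, g}  B6 = {c, g}
Tree: B1–B2, B2–B3, B3–B4, B4–B5, B5–B6
Each bag holds 2 vertices, so the decomposition has width 1, which upper-bounds the treewidth. Any graph with an edge has treewidth ≥ 1, and G has the edge d–b. Hence tw(G) = 1 exactly.

1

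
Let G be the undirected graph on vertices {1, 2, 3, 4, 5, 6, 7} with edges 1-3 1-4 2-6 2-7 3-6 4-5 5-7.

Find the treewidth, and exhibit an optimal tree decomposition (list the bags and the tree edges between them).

Treewidth 2.
Bags: B1 = {2, 3, 6}  B2 = {1, 2, 3}  B3 = {1, 2, 4}  B4 = {2, 4, 5}  B5 = {2, 5, 7}
Tree: B1–B2, B2–B3, B3–B4, B4–B5

Each bag holds 3 vertices, so the decomposition has width 2, which upper-bounds the treewidth. The edges 2–6–3–1–4–5–7–2 form a cycle, so G is not a tree and its treewidth is at least 2. The upper and lower bounds meet at 2, so that is the treewidth.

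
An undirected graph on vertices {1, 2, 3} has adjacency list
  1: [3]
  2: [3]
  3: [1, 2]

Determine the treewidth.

A width-1 tree decomposition is:
Bags: B1 = {2, 3}  B2 = {1, 3}
Tree: B1–B2
Every bag has size at most 2, so the width is 2 − 1 = 1 and tw(G) ≤ 1. G has an edge, so its treewidth is at least 1. Therefore the treewidth is 1.

1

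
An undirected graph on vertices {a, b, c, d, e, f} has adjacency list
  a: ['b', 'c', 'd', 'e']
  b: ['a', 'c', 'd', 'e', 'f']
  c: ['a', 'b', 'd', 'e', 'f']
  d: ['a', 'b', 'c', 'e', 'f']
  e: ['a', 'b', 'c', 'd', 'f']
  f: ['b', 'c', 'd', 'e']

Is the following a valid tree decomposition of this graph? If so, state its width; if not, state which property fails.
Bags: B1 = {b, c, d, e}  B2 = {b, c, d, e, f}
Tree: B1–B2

No — vertex a appears in no bag.

A tree decomposition must satisfy three properties: every vertex lies in some bag; for every edge, both endpoints lie together in some bag; and for every vertex, the bags containing it form a connected subtree. Here vertex a appears in no bag, so the decomposition is invalid.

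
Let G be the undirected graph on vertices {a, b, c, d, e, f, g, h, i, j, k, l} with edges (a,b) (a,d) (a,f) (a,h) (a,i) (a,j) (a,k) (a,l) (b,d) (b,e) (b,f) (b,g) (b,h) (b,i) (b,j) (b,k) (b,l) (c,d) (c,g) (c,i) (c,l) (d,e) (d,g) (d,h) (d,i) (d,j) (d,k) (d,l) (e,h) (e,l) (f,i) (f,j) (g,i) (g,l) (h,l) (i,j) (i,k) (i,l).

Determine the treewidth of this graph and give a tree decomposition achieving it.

Treewidth 4.
One such decomposition:
Bags: B1 = {a, b, d, i, l}  B2 = {b, d, g, i, l}  B3 = {a, b, d, i, j}  B4 = {a, b, d, h, l}  B5 = {a, b, f, i, j}  B6 = {a, b, d, i, k}  B7 = {b, d, e, h, l}  B8 = {c, d, g, i, l}
Tree: B1–B2, B1–B3, B1–B4, B3–B5, B1–B6, B4–B7, B2–B8

Every bag has size at most 5, so the width is 5 − 1 = 4 and tw(G) ≤ 4. On the other hand G contains the 5-clique {c, d, g, i, l}. A clique must lie in a single bag of any decomposition, so no decomposition can have width below 4. Combining the bounds, tw(G) = 4.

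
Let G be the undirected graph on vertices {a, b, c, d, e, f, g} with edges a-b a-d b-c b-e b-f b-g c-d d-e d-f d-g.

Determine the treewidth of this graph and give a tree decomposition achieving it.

Every bag has size at most 3, so the width is 3 − 1 = 2 and tw(G) ≤ 2. Since d–c–b–f–d is a cycle in G, G is not acyclic. Forests are exactly the graphs of treewidth ≤ 1, so tw(G) ≥ 2. Hence tw(G) = 2 exactly.

Treewidth 2.
Bags: B1 = {b, c, d}  B2 = {b, d, f}  B3 = {a, b, d}  B4 = {b, d, e}  B5 = {b, d, g}
Tree: B1–B2, B2–B3, B3–B4, B4–B5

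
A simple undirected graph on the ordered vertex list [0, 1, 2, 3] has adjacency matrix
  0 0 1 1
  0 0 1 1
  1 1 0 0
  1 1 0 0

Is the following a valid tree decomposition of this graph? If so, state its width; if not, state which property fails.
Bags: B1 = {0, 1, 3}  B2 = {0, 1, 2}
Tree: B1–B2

Vertex coverage: the bags together contain {0, 1, 2, 3}, the full vertex set. Edge coverage: each edge of G has both endpoints in at least one bag. Running intersection: for every vertex, the bags containing it form a connected subtree. All three properties hold, so this is a valid tree decomposition of width max|bag| − 1 = 2, and hence tw(G) ≤ 2.

Yes; width 2.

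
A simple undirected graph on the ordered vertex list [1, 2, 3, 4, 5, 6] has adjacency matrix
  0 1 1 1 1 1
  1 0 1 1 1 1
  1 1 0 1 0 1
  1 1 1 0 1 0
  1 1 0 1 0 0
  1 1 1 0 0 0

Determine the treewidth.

A width-3 tree decomposition is:
Bags: B1 = {1, 2, 3, 4}  B2 = {1, 2, 4, 5}  B3 = {1, 2, 3, 6}
Tree: B1–B2, B1–B3
The largest bag has 4 vertices, giving width 3; this decomposition certifies tw(G) ≤ 3. Conversely, {1, 2, 3, 4} is a clique of size 4, and the vertices of any clique must share a bag in every tree decomposition; so some bag has ≥ 4 vertices and tw(G) ≥ 3. Combining the bounds, tw(G) = 3.

3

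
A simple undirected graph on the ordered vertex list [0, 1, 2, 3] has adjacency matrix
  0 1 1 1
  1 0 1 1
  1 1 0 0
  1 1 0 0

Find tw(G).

2

A width-2 tree decomposition is:
Bags: B1 = {0, 1, 2}  B2 = {0, 1, 3}
Tree: B1–B2
Every bag has size at most 3, so the width is 3 − 1 = 2 and tw(G) ≤ 2. For the lower bound, the 3 vertices {0, 1, 2} are pairwise adjacent, and any tree decomposition puts a clique entirely inside one bag — forcing width ≥ 2. Hence tw(G) = 2 exactly.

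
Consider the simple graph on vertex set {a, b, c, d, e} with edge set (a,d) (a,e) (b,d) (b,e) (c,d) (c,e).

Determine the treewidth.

2

A width-2 tree decomposition is:
Bags: B1 = {b, d, e}  B2 = {c, d, e}  B3 = {a, d, e}
Tree: B1–B2, B2–B3
Every bag has size at most 3, so the width is 3 − 1 = 2 and tw(G) ≤ 2. The edges e–b–d–c–e form a cycle, so G is not a tree and its treewidth is at least 2. Hence tw(G) = 2 exactly.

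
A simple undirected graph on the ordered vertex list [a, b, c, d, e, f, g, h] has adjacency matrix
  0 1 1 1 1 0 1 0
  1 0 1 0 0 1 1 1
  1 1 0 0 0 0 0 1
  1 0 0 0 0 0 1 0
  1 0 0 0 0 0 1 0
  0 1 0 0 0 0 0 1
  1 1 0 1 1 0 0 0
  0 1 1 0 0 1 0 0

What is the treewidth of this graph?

A width-2 tree decomposition is:
Bags: B1 = {a, b, g}  B2 = {a, e, g}  B3 = {a, d, g}  B4 = {a, b, c}  B5 = {b, c, h}  B6 = {b, f, h}
Tree: B1–B2, B1–B3, B1–B4, B4–B5, B5–B6
Every bag has size at most 3, so the width is 3 − 1 = 2 and tw(G) ≤ 2. Conversely, {a, d, g} is a clique of size 3, and the vertices of any clique must share a bag in every tree decomposition; so some bag has ≥ 3 vertices and tw(G) ≥ 2. Hence tw(G) = 2 exactly.

2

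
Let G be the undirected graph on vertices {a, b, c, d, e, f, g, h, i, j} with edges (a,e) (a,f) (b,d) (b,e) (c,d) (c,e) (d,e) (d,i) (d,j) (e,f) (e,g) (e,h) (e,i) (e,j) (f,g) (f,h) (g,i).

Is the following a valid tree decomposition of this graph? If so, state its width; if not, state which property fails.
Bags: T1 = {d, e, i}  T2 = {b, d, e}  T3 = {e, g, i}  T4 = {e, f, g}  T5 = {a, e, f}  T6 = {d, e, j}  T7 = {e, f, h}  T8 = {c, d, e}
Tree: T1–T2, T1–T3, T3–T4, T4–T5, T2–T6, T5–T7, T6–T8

Vertex coverage: the bags together contain {a, b, c, d, e, f, g, h, i, j}, the full vertex set. Edge coverage: each edge of G has both endpoints in at least one bag. Running intersection: for every vertex, the bags containing it form a connected subtree. All three properties hold, so this is a valid tree decomposition of width max|bag| − 1 = 2, and hence tw(G) ≤ 2.

Yes; width 2.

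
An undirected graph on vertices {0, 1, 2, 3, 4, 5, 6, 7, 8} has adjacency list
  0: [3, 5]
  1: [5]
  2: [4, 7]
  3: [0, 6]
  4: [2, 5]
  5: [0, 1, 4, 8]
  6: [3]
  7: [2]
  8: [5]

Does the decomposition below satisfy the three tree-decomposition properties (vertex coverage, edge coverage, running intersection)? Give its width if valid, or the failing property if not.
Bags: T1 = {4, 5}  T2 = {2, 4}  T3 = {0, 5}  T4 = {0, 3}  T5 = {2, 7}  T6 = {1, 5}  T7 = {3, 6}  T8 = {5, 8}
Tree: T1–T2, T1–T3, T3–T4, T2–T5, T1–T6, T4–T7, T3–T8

Checking the three conditions: (i) the bags cover all of {0, 1, 2, 3, 4, 5, 6, 7, 8}; (ii) for each edge, some bag contains both endpoints; (iii) the bags containing any fixed vertex form a subtree. All hold, so the decomposition is valid with width 2 − 1 = 1.

Yes; width 1.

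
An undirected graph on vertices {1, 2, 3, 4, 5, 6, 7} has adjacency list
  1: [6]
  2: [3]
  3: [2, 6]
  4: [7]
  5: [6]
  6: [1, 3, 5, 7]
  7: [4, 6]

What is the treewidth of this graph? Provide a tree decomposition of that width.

The largest bag has 2 vertices, giving width 1; this decomposition certifies tw(G) ≤ 1. Any graph with an edge has treewidth ≥ 1, and G has the edge 6–5. The upper and lower bounds meet at 1, so that is the treewidth.

Treewidth 1.
One such decomposition:
Bags: B1 = {5, 6}  B2 = {6, 7}  B3 = {3, 6}  B4 = {1, 6}  B5 = {2, 3}  B6 = {4, 7}
Tree: B1–B2, B1–B3, B2–B4, B3–B5, B2–B6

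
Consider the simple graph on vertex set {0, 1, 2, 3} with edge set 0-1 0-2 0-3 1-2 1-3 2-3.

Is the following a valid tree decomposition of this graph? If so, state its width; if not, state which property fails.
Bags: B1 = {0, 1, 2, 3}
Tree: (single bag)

Yes; width 3.

Every vertex of G appears in some bag (union = {0, 1, 2, 3}); every edge is covered by a bag; and for each vertex v the set of bags containing v is connected in the bag tree. The decomposition is therefore valid. The largest bag has 4 vertices, so the width is 3.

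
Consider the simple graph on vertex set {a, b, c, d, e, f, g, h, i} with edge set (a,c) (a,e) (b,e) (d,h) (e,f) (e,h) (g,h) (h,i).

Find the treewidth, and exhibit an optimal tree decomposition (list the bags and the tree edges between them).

Treewidth 1.
One such decomposition:
Bags: B1 = {a, c}  B2 = {a, e}  B3 = {e, f}  B4 = {e, h}  B5 = {b, e}  B6 = {g, h}  B7 = {h, i}  B8 = {d, h}
Tree: B1–B2, B2–B3, B2–B4, B2–B5, B4–B6, B4–B7, B6–B8

Each bag holds 2 vertices, so the decomposition has width 1, which upper-bounds the treewidth. Since G has at least one edge (e.g. a–c), it is not an edgeless graph, so tw(G) ≥ 1. The upper and lower bounds meet at 1, so that is the treewidth.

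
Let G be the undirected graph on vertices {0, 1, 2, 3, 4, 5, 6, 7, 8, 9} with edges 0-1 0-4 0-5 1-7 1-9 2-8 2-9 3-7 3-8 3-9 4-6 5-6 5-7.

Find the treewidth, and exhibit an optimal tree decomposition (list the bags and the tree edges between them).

Treewidth 2.
One optimal decomposition is:
Bags: B1 = {2, 8, 9}  B2 = {3, 8, 9}  B3 = {1, 3, 9}  B4 = {1, 3, 7}  B5 = {0, 1, 7}  B6 = {0, 5, 7}  B7 = {0, 4, 5}  B8 = {4, 5, 6}
Tree: B1–B2, B2–B3, B3–B4, B4–B5, B5–B6, B6–B7, B7–B8

Each bag holds 3 vertices, so the decomposition has width 2, which upper-bounds the treewidth. The edges 2–8–3–9–2 form a cycle, so G is not a tree and its treewidth is at least 2. The upper and lower bounds meet at 2, so that is the treewidth.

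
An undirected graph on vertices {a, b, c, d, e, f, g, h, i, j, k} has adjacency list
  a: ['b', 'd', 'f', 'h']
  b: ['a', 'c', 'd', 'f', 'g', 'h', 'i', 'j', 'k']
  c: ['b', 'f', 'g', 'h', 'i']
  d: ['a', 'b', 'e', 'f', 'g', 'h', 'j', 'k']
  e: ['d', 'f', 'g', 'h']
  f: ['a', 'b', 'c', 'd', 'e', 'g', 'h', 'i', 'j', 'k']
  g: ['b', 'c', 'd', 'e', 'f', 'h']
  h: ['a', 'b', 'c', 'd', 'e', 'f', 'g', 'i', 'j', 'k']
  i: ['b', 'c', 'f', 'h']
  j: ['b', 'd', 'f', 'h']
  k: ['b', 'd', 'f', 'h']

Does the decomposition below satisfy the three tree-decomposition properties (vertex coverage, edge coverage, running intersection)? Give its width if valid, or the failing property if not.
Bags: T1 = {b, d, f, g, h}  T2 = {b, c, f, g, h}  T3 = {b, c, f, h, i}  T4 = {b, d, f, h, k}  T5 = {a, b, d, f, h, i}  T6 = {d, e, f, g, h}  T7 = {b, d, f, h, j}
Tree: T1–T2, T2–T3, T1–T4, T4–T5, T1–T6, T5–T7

A tree decomposition must satisfy three properties: every vertex lies in some bag; for every edge, both endpoints lie together in some bag; and for every vertex, the bags containing it form a connected subtree. Here bags containing vertex i are not connected in the tree, so the decomposition is invalid.

No — bags containing vertex i are not connected in the tree.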